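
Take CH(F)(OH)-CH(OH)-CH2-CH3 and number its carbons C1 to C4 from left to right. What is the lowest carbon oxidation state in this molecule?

Bonds to more-electronegative neighbours contribute +1 each, bonds to H or metals contribute −1 each, and C–C bonds contribute 0. Tallying each carbon:
C1: 1C, 1H, 1O, 1F → 0 − 1 + 1 + 1 = +1
C2: 2C, 1H, 1O → 0 − 1 + 1 = 0
C3: 2C, 2H → 0 − 2 = -2
C4: 1C, 3H → 0 − 3 = -3
The lowest value is -3.

-3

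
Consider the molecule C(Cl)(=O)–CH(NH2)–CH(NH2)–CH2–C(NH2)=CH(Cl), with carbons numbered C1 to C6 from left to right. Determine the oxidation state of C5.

+1

Count +1 for every bond to an atom more electronegative than carbon and −1 for every bond to one less electronegative; C–C bonds are 0.
C5 has one bond to C (0), a double bond to C (2×0 = 0), one bond to N (+1).
Oxidation state = 0 + 0 + 1 = +1.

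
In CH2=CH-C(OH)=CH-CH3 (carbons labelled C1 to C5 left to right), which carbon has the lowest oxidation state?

Tallying each carbon's bonds:
C1: 2C, 2H → 0 − 2 = -2
C2: 3C, 1H → 0 − 1 = -1
C3: 3C, 1O → 0 + 1 = +1
C4: 3C, 1H → 0 − 1 = -1
C5: 1C, 3H → 0 − 3 = -3
The most reduced carbon is C5 at -3.

C5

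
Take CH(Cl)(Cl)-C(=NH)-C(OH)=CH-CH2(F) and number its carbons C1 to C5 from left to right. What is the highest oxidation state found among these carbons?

+2

Each bond to a more electronegative atom (O, N, halogen) counts +1, each bond to a less electronegative atom (H, metal, B, Si) counts −1, and each C–C bond counts 0. Tallying each carbon:
C1: 1C, 1H, 2Cl → 0 − 1 + 2 = +1
C2: 2C, 2N → 0 + 2 = +2
C3: 3C, 1O → 0 + 1 = +1
C4: 3C, 1H → 0 − 1 = -1
C5: 1C, 2H, 1F → 0 − 2 + 1 = -1
The highest value is +2.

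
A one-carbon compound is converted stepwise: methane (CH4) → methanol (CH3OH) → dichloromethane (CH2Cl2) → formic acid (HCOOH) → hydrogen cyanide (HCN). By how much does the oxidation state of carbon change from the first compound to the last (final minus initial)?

+6

Carbon oxidation states along the series — methane: -4, methanol: -2, dichloromethane: 0, formic acid: +2, hydrogen cyanide: +2.
Net change = +2 − (-4) = +6.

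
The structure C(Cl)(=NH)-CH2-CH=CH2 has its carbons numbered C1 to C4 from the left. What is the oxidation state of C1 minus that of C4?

+5

C1: 1C, 2N, 1Cl → 0 + 2 + 1 = +3
C4: 2C, 2H → 0 − 2 = -2
Difference: +3 − (-2) = +5.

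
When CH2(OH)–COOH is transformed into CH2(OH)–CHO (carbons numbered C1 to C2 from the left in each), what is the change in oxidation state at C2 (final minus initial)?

-2

Before: C2 has 1 bond to C, 3 bonds to O → oxidation state +3.
After: C2 has 1 bond to C, 1 bond to H, 2 bonds to O → oxidation state +1.
Δ = +1 − (+3) = -2, so this is a reduction at C2.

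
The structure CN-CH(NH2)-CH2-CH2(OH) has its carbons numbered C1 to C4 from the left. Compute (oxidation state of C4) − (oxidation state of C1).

-4

C4: 1C, 2H, 1O → 0 − 2 + 1 = -1
C1: 1C, 3N → 0 + 3 = +3
Difference: -1 − (+3) = -4.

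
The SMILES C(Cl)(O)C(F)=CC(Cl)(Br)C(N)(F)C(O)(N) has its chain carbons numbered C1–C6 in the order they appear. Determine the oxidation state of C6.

Assign +1 per bond to O/N/halogen, −1 per bond to H or an electropositive element, and 0 per bond to carbon.
C6 has one bond to C (0), one bond to O (+1), one bond to H (-1), one bond to N (+1).
Oxidation state = 0 + 1 − 1 + 1 = +1.

+1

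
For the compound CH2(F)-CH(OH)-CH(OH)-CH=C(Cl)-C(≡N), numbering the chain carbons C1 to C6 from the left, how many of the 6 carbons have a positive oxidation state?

2

Tallying each carbon's bonds:
C1: 1C, 2H, 1F → 0 − 2 + 1 = -1
C2: 2C, 1H, 1O → 0 − 1 + 1 = 0
C3: 2C, 1H, 1O → 0 − 1 + 1 = 0
C4: 3C, 1H → 0 − 1 = -1
C5: 3C, 1Cl → 0 + 1 = +1
C6: 1C, 3N → 0 + 3 = +3
2 carbons (C5, C6) meet the condition.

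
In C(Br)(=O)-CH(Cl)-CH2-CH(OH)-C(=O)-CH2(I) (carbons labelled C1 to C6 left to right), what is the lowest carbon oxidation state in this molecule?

-2

Tallying each carbon's bonds:
C1: 1C, 2O, 1Br → 0 + 2 + 1 = +3
C2: 2C, 1H, 1Cl → 0 − 1 + 1 = 0
C3: 2C, 2H → 0 − 2 = -2
C4: 2C, 1H, 1O → 0 − 1 + 1 = 0
C5: 2C, 2O → 0 + 2 = +2
C6: 1C, 2H, 1I → 0 − 2 + 1 = -1
The lowest value is -2.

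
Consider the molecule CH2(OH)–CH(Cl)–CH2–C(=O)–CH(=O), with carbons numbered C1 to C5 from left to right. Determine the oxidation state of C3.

-2

Bonds to more-electronegative neighbours contribute +1 each, bonds to H or metals contribute −1 each, and C–C bonds contribute 0.
C3 has one bond to C (0), one bond to C (0), one bond to H (-1), one bond to H (-1).
Oxidation state = 0 + 0 − 1 − 1 = -2.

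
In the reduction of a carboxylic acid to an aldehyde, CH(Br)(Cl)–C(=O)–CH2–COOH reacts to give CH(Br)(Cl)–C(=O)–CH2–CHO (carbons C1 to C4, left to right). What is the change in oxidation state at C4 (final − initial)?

-2

Before: C4 has 1 bond to C, 3 bonds to O → oxidation state +3.
After: C4 has 1 bond to C, 1 bond to H, 2 bonds to O → oxidation state +1.
Δ = +1 − (+3) = -2, so this is a reduction at C4.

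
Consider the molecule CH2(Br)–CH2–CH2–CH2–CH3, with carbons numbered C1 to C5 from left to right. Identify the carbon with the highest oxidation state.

Count +1 for every bond to an atom more electronegative than carbon and −1 for every bond to one less electronegative; C–C bonds are 0. Tallying each carbon:
C1: 1C, 2H, 1Br → 0 − 2 + 1 = -1
C2: 2C, 2H → 0 − 2 = -2
C3: 2C, 2H → 0 − 2 = -2
C4: 2C, 2H → 0 − 2 = -2
C5: 1C, 3H → 0 − 3 = -3
The most oxidised carbon is C1 at -1.

C1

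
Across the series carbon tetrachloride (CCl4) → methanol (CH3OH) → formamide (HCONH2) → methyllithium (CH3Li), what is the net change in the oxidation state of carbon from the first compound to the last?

Carbon oxidation states along the series — carbon tetrachloride: +4, methanol: -2, formamide: +2, methyllithium: -4.
Net change = -4 − (+4) = -8.

-8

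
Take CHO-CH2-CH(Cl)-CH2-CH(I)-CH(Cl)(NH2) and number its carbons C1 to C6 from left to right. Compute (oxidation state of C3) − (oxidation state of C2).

C3: 2C, 1H, 1Cl → 0 − 1 + 1 = 0
C2: 2C, 2H → 0 − 2 = -2
Difference: 0 − (-2) = +2.

+2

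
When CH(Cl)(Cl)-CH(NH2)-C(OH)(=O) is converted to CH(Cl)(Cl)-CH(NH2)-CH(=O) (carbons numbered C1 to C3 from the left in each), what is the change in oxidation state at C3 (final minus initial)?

-2

Before: C3 has 1 bond to C, 3 bonds to O → oxidation state +3.
After: C3 has 1 bond to C, 1 bond to H, 2 bonds to O → oxidation state +1.
Δ = +1 − (+3) = -2, so this is a reduction at C3.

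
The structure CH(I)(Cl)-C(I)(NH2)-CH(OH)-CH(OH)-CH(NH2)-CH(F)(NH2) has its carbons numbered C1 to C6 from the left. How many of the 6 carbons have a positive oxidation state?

Tallying each carbon's bonds:
C1: 1C, 1H, 1Cl, 1I → 0 − 1 + 1 + 1 = +1
C2: 2C, 1N, 1I → 0 + 1 + 1 = +2
C3: 2C, 1H, 1O → 0 − 1 + 1 = 0
C4: 2C, 1H, 1O → 0 − 1 + 1 = 0
C5: 2C, 1H, 1N → 0 − 1 + 1 = 0
C6: 1C, 1H, 1N, 1F → 0 − 1 + 1 + 1 = +1
3 carbons (C1, C2, C6) meet the condition.

3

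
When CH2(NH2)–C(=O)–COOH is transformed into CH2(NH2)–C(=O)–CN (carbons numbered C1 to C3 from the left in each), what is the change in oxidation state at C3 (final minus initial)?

Before: C3 has 1 bond to C, 3 bonds to O → oxidation state +3.
After: C3 has 1 bond to C, 3 bonds to N → oxidation state +3.
Δ = +3 − (+3) = 0, so no net redox change at C3.

0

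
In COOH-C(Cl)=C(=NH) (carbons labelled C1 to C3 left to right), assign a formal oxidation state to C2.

Each bond to a more electronegative atom (O, N, halogen) counts +1, each bond to a less electronegative atom (H, metal, B, Si) counts −1, and each C–C bond counts 0.
C2 has one bond to C (0), a double bond to C (2×0 = 0), one bond to Cl (+1).
Oxidation state = 0 + 0 + 1 = +1.

+1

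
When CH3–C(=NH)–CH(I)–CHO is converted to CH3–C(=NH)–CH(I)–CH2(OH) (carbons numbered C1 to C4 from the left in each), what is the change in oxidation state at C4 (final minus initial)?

Before: C4 has 1 bond to C, 1 bond to H, 2 bonds to O → oxidation state +1.
After: C4 has 1 bond to C, 2 bonds to H, 1 bond to O → oxidation state -1.
Δ = -1 − (+1) = -2, so this is a reduction at C4.

-2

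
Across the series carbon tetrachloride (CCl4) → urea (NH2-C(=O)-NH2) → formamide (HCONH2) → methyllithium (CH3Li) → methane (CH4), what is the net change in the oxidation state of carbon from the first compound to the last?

Carbon oxidation states along the series — carbon tetrachloride: +4, urea: +4, formamide: +2, methyllithium: -4, methane: -4.
Net change = -4 − (+4) = -8.

-8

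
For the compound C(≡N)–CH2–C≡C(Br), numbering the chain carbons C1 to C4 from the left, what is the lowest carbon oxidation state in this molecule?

-2

Tallying each carbon's bonds:
C1: 1C, 3N → 0 + 3 = +3
C2: 2C, 2H → 0 − 2 = -2
C3: 4C → 0 = 0
C4: 3C, 1Br → 0 + 1 = +1
The lowest value is -2.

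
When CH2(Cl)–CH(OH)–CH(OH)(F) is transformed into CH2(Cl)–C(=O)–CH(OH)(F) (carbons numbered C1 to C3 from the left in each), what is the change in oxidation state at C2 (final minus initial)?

+2

Before: C2 has 2 bonds to C, 1 bond to H, 1 bond to O → oxidation state 0.
After: C2 has 2 bonds to C, 2 bonds to O → oxidation state +2.
Δ = +2 − (0) = +2, so this is an oxidation at C2.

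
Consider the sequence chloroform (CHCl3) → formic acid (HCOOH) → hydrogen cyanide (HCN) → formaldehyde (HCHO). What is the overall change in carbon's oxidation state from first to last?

-2

Carbon oxidation states along the series — chloroform: +2, formic acid: +2, hydrogen cyanide: +2, formaldehyde: 0.
Net change = 0 − (+2) = -2.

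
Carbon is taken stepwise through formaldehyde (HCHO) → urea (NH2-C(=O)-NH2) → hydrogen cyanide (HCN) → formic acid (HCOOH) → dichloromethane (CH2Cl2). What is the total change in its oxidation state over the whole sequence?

0

Carbon oxidation states along the series — formaldehyde: 0, urea: +4, hydrogen cyanide: +2, formic acid: +2, dichloromethane: 0.
Net change = 0 − (0) = 0.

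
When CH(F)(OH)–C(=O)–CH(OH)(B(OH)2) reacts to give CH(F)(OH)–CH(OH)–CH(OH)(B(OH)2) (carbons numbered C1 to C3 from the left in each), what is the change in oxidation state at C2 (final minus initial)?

-2

Before: C2 has 2 bonds to C, 2 bonds to O → oxidation state +2.
After: C2 has 2 bonds to C, 1 bond to H, 1 bond to O → oxidation state 0.
Δ = 0 − (+2) = -2, so this is a reduction at C2.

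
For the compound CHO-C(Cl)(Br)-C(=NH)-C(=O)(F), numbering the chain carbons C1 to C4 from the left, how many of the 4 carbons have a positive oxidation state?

Tallying each carbon's bonds:
C1: 1C, 1H, 2O → 0 − 1 + 2 = +1
C2: 2C, 1Cl, 1Br → 0 + 1 + 1 = +2
C3: 2C, 2N → 0 + 2 = +2
C4: 1C, 2O, 1F → 0 + 2 + 1 = +3
4 carbons (C1, C2, C3, C4) meet the condition.

4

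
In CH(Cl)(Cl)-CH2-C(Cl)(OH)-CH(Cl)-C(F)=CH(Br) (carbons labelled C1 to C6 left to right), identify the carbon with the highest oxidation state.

C3

Tallying each carbon's bonds:
C1: 1C, 1H, 2Cl → 0 − 1 + 2 = +1
C2: 2C, 2H → 0 − 2 = -2
C3: 2C, 1O, 1Cl → 0 + 1 + 1 = +2
C4: 2C, 1H, 1Cl → 0 − 1 + 1 = 0
C5: 3C, 1F → 0 + 1 = +1
C6: 2C, 1H, 1Br → 0 − 1 + 1 = 0
The most oxidised carbon is C3 at +2.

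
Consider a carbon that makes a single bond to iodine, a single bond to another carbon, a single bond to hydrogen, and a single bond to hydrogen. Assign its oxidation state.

The carbon has one bond to C (0), one bond to H (-1), one bond to I (+1), one bond to H (-1).
Oxidation state = 0 − 1 + 1 − 1 = -1.

-1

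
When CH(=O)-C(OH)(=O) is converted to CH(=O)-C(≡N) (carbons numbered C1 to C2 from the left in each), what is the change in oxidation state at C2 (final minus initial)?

Before: C2 has 1 bond to C, 3 bonds to O → oxidation state +3.
After: C2 has 1 bond to C, 3 bonds to N → oxidation state +3.
Δ = +3 − (+3) = 0, so no net redox change at C2.

0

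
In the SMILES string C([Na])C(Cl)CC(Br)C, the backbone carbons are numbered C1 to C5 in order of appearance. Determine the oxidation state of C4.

Each bond to a more electronegative atom (O, N, halogen) counts +1, each bond to a less electronegative atom (H, metal, B, Si) counts −1, and each C–C bond counts 0.
C4 has one bond to C (0), one bond to C (0), one bond to H (-1), one bond to Br (+1).
Oxidation state = 0 + 0 − 1 + 1 = 0.

0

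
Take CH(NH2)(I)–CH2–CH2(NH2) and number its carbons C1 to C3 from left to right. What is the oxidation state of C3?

-1

Each bond to a more electronegative atom (O, N, halogen) counts +1, each bond to a less electronegative atom (H, metal, B, Si) counts −1, and each C–C bond counts 0.
C3 has one bond to C (0), one bond to N (+1), one bond to H (-1), one bond to H (-1).
Oxidation state = 0 + 1 − 1 − 1 = -1.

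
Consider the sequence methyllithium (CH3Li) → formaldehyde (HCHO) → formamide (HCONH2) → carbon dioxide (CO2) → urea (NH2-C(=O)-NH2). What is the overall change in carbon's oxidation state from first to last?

+8

Carbon oxidation states along the series — methyllithium: -4, formaldehyde: 0, formamide: +2, carbon dioxide: +4, urea: +4.
Net change = +4 − (-4) = +8.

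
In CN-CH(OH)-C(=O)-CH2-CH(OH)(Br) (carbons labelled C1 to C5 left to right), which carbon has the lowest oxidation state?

C4

Each bond to a more electronegative atom (O, N, halogen) counts +1, each bond to a less electronegative atom (H, metal, B, Si) counts −1, and each C–C bond counts 0. Tallying each carbon:
C1: 1C, 3N → 0 + 3 = +3
C2: 2C, 1H, 1O → 0 − 1 + 1 = 0
C3: 2C, 2O → 0 + 2 = +2
C4: 2C, 2H → 0 − 2 = -2
C5: 1C, 1H, 1O, 1Br → 0 − 1 + 1 + 1 = +1
The most reduced carbon is C4 at -2.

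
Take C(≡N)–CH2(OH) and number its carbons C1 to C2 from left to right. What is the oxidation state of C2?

Each bond to a more electronegative atom (O, N, halogen) counts +1, each bond to a less electronegative atom (H, metal, B, Si) counts −1, and each C–C bond counts 0.
C2 has one bond to C (0), one bond to H (-1), one bond to O (+1), one bond to H (-1).
Oxidation state = 0 − 1 + 1 − 1 = -1.

-1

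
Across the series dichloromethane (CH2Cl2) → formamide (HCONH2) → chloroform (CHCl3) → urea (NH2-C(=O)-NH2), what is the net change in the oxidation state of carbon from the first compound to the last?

+4

Carbon oxidation states along the series — dichloromethane: 0, formamide: +2, chloroform: +2, urea: +4.
Net change = +4 − (0) = +4.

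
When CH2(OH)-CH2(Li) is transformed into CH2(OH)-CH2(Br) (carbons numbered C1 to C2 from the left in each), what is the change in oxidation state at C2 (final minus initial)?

+2

Before: C2 has 1 bond to C, 2 bonds to H, 1 bond to Li → oxidation state -3.
After: C2 has 1 bond to C, 2 bonds to H, 1 bond to Br → oxidation state -1.
Δ = -1 − (-3) = +2, so this is an oxidation at C2.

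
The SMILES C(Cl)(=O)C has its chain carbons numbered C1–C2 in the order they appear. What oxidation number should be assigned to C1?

Count +1 for every bond to an atom more electronegative than carbon and −1 for every bond to one less electronegative; C–C bonds are 0.
C1 has one bond to C (0), one bond to Cl (+1), a double bond to O (2×+1 = +2).
Oxidation state = 0 + 1 + 2 = +3.

+3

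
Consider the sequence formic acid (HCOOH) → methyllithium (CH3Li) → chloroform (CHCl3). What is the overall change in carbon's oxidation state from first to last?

Carbon oxidation states along the series — formic acid: +2, methyllithium: -4, chloroform: +2.
Net change = +2 − (+2) = 0.

0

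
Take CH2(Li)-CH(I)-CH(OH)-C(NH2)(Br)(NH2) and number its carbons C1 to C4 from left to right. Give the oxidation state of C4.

+3

C4 has one bond to C (0), one bond to N (+1), one bond to Br (+1), one bond to N (+1).
Oxidation state = 0 + 1 + 1 + 1 = +3.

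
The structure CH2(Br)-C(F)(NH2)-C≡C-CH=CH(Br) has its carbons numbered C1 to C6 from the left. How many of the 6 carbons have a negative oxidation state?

Bonds to more-electronegative neighbours contribute +1 each, bonds to H or metals contribute −1 each, and C–C bonds contribute 0. Tallying each carbon:
C1: 1C, 2H, 1Br → 0 − 2 + 1 = -1
C2: 2C, 1N, 1F → 0 + 1 + 1 = +2
C3: 4C → 0 = 0
C4: 4C → 0 = 0
C5: 3C, 1H → 0 − 1 = -1
C6: 2C, 1H, 1Br → 0 − 1 + 1 = 0
2 carbons (C1, C5) meet the condition.

2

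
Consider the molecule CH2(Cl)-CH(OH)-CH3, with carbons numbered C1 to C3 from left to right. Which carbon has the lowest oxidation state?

Each bond to a more electronegative atom (O, N, halogen) counts +1, each bond to a less electronegative atom (H, metal, B, Si) counts −1, and each C–C bond counts 0. Tallying each carbon:
C1: 1C, 2H, 1Cl → 0 − 2 + 1 = -1
C2: 2C, 1H, 1O → 0 − 1 + 1 = 0
C3: 1C, 3H → 0 − 3 = -3
The most reduced carbon is C3 at -3.

C3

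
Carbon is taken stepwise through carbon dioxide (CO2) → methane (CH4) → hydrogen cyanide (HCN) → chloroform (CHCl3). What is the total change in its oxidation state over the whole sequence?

Carbon oxidation states along the series — carbon dioxide: +4, methane: -4, hydrogen cyanide: +2, chloroform: +2.
Net change = +2 − (+4) = -2.

-2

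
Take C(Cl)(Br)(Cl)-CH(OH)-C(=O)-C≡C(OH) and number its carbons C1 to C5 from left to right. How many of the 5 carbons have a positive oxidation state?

Each bond to a more electronegative atom (O, N, halogen) counts +1, each bond to a less electronegative atom (H, metal, B, Si) counts −1, and each C–C bond counts 0. Tallying each carbon:
C1: 1C, 2Cl, 1Br → 0 + 2 + 1 = +3
C2: 2C, 1H, 1O → 0 − 1 + 1 = 0
C3: 2C, 2O → 0 + 2 = +2
C4: 4C → 0 = 0
C5: 3C, 1O → 0 + 1 = +1
3 carbons (C1, C3, C5) meet the condition.

3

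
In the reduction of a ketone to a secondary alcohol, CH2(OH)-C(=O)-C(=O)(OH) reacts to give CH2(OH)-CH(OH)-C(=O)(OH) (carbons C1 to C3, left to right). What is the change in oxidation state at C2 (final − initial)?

-2

Before: C2 has 2 bonds to C, 2 bonds to O → oxidation state +2.
After: C2 has 2 bonds to C, 1 bond to H, 1 bond to O → oxidation state 0.
Δ = 0 − (+2) = -2, so this is a reduction at C2.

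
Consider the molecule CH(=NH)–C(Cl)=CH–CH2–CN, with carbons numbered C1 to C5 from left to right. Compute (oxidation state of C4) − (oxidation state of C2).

-3

C4: 2C, 2H → 0 − 2 = -2
C2: 3C, 1Cl → 0 + 1 = +1
Difference: -2 − (+1) = -3.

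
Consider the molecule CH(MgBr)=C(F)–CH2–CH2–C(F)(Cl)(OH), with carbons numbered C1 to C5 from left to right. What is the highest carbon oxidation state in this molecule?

+3

Tallying each carbon's bonds:
C1: 2C, 1H, 1Mg → 0 − 1 − 1 = -2
C2: 3C, 1F → 0 + 1 = +1
C3: 2C, 2H → 0 − 2 = -2
C4: 2C, 2H → 0 − 2 = -2
C5: 1C, 1O, 1F, 1Cl → 0 + 1 + 1 + 1 = +3
The highest value is +3.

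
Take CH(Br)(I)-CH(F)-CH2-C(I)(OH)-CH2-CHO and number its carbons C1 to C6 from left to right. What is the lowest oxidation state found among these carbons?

Each bond to a more electronegative atom (O, N, halogen) counts +1, each bond to a less electronegative atom (H, metal, B, Si) counts −1, and each C–C bond counts 0. Tallying each carbon:
C1: 1C, 1H, 1Br, 1I → 0 − 1 + 1 + 1 = +1
C2: 2C, 1H, 1F → 0 − 1 + 1 = 0
C3: 2C, 2H → 0 − 2 = -2
C4: 2C, 1O, 1I → 0 + 1 + 1 = +2
C5: 2C, 2H → 0 − 2 = -2
C6: 1C, 1H, 2O → 0 − 1 + 2 = +1
The lowest value is -2.

-2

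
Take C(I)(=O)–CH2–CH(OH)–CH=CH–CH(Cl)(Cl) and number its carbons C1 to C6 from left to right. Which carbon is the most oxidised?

C1

Bonds to more-electronegative neighbours contribute +1 each, bonds to H or metals contribute −1 each, and C–C bonds contribute 0. Tallying each carbon:
C1: 1C, 2O, 1I → 0 + 2 + 1 = +3
C2: 2C, 2H → 0 − 2 = -2
C3: 2C, 1H, 1O → 0 − 1 + 1 = 0
C4: 3C, 1H → 0 − 1 = -1
C5: 3C, 1H → 0 − 1 = -1
C6: 1C, 1H, 2Cl → 0 − 1 + 2 = +1
The most oxidised carbon is C1 at +3.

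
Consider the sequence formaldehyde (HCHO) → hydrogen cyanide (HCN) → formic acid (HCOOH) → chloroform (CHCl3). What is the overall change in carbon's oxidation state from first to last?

+2

Carbon oxidation states along the series — formaldehyde: 0, hydrogen cyanide: +2, formic acid: +2, chloroform: +2.
Net change = +2 − (0) = +2.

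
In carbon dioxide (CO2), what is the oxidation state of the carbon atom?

+4

Bonds to more-electronegative neighbours contribute +1 each, bonds to H or metals contribute −1 each, and C–C bonds contribute 0.
The carbon has a double bond to O (2×+1 = +2), a double bond to O (2×+1 = +2).
Oxidation state = +2 + 2 = +4.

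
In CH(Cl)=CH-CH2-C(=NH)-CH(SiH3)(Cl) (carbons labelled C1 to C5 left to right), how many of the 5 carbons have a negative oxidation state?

3

Tallying each carbon's bonds:
C1: 2C, 1H, 1Cl → 0 − 1 + 1 = 0
C2: 3C, 1H → 0 − 1 = -1
C3: 2C, 2H → 0 − 2 = -2
C4: 2C, 2N → 0 + 2 = +2
C5: 1C, 1H, 1Cl, 1Si → 0 − 1 + 1 − 1 = -1
3 carbons (C2, C3, C5) meet the condition.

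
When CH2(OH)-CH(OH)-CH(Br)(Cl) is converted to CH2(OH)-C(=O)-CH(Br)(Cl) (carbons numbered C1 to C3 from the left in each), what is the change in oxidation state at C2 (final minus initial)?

+2

Before: C2 has 2 bonds to C, 1 bond to H, 1 bond to O → oxidation state 0.
After: C2 has 2 bonds to C, 2 bonds to O → oxidation state +2.
Δ = +2 − (0) = +2, so this is an oxidation at C2.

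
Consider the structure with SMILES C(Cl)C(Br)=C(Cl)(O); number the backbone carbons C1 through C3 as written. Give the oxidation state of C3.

+2

Assign +1 per bond to O/N/halogen, −1 per bond to H or an electropositive element, and 0 per bond to carbon.
C3 has a double bond to C (2×0 = 0), one bond to Cl (+1), one bond to O (+1).
Oxidation state = 0 + 1 + 1 = +2.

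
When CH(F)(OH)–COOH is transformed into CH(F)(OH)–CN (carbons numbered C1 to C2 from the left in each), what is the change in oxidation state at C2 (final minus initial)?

Before: C2 has 1 bond to C, 3 bonds to O → oxidation state +3.
After: C2 has 1 bond to C, 3 bonds to N → oxidation state +3.
Δ = +3 − (+3) = 0, so no net redox change at C2.

0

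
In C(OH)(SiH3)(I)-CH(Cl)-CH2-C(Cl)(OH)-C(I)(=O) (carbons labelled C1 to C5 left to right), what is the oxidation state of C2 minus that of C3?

+2

C2: 2C, 1H, 1Cl → 0 − 1 + 1 = 0
C3: 2C, 2H → 0 − 2 = -2
Difference: 0 − (-2) = +2.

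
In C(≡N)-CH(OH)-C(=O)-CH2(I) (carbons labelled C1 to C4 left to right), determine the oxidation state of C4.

Count +1 for every bond to an atom more electronegative than carbon and −1 for every bond to one less electronegative; C–C bonds are 0.
C4 has one bond to C (0), one bond to H (-1), one bond to I (+1), one bond to H (-1).
Oxidation state = 0 − 1 + 1 − 1 = -1.

-1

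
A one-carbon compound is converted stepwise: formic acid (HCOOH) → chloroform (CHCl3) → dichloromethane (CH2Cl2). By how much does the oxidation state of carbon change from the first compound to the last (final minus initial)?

-2

Carbon oxidation states along the series — formic acid: +2, chloroform: +2, dichloromethane: 0.
Net change = 0 − (+2) = -2.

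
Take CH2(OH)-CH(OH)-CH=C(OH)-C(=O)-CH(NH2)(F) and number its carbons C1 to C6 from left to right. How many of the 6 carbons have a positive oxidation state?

Tallying each carbon's bonds:
C1: 1C, 2H, 1O → 0 − 2 + 1 = -1
C2: 2C, 1H, 1O → 0 − 1 + 1 = 0
C3: 3C, 1H → 0 − 1 = -1
C4: 3C, 1O → 0 + 1 = +1
C5: 2C, 2O → 0 + 2 = +2
C6: 1C, 1H, 1N, 1F → 0 − 1 + 1 + 1 = +1
3 carbons (C4, C5, C6) meet the condition.

3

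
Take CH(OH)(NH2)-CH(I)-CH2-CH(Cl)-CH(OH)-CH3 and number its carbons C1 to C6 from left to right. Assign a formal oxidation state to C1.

+1

C1 has one bond to C (0), one bond to O (+1), one bond to N (+1), one bond to H (-1).
Oxidation state = 0 + 1 + 1 − 1 = +1.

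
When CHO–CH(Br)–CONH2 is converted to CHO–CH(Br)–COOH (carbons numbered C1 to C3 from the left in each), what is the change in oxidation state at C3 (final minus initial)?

0

Before: C3 has 1 bond to C, 2 bonds to O, 1 bond to N → oxidation state +3.
After: C3 has 1 bond to C, 3 bonds to O → oxidation state +3.
Δ = +3 − (+3) = 0, so no net redox change at C3.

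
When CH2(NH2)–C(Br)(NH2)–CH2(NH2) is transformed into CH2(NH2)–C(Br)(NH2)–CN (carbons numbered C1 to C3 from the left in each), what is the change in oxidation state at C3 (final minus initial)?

+4

Before: C3 has 1 bond to C, 2 bonds to H, 1 bond to N → oxidation state -1.
After: C3 has 1 bond to C, 3 bonds to N → oxidation state +3.
Δ = +3 − (-1) = +4, so this is an oxidation at C3.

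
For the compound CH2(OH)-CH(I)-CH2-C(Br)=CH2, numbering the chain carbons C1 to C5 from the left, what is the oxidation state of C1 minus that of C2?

-1

C1: 1C, 2H, 1O → 0 − 2 + 1 = -1
C2: 2C, 1H, 1I → 0 − 1 + 1 = 0
Difference: -1 − (0) = -1.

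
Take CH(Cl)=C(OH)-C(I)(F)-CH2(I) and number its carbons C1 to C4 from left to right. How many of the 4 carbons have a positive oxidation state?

Bonds to more-electronegative neighbours contribute +1 each, bonds to H or metals contribute −1 each, and C–C bonds contribute 0. Tallying each carbon:
C1: 2C, 1H, 1Cl → 0 − 1 + 1 = 0
C2: 3C, 1O → 0 + 1 = +1
C3: 2C, 1F, 1I → 0 + 1 + 1 = +2
C4: 1C, 2H, 1I → 0 − 2 + 1 = -1
2 carbons (C2, C3) meet the condition.

2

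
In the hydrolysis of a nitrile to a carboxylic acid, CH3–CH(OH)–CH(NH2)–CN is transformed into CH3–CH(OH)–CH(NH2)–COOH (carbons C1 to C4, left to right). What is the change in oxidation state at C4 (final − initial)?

Before: C4 has 1 bond to C, 3 bonds to N → oxidation state +3.
After: C4 has 1 bond to C, 3 bonds to O → oxidation state +3.
Δ = +3 − (+3) = 0, so no net redox change at C4.

0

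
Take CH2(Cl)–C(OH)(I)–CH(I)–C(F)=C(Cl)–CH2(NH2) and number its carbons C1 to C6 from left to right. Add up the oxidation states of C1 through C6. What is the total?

Tallying each carbon's bonds:
C1: 1C, 2H, 1Cl → 0 − 2 + 1 = -1
C2: 2C, 1O, 1I → 0 + 1 + 1 = +2
C3: 2C, 1H, 1I → 0 − 1 + 1 = 0
C4: 3C, 1F → 0 + 1 = +1
C5: 3C, 1Cl → 0 + 1 = +1
C6: 1C, 2H, 1N → 0 − 2 + 1 = -1
Sum = -1 + 2 + 0 + 1 + 1 − 1 = +2.

+2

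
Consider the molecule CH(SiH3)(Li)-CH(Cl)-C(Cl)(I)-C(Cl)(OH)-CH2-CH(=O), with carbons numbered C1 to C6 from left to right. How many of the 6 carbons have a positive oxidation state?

Bonds to more-electronegative neighbours contribute +1 each, bonds to H or metals contribute −1 each, and C–C bonds contribute 0. Tallying each carbon:
C1: 1C, 1H, 1Li, 1Si → 0 − 1 − 1 − 1 = -3
C2: 2C, 1H, 1Cl → 0 − 1 + 1 = 0
C3: 2C, 1Cl, 1I → 0 + 1 + 1 = +2
C4: 2C, 1O, 1Cl → 0 + 1 + 1 = +2
C5: 2C, 2H → 0 − 2 = -2
C6: 1C, 1H, 2O → 0 − 1 + 2 = +1
3 carbons (C3, C4, C6) meet the condition.

3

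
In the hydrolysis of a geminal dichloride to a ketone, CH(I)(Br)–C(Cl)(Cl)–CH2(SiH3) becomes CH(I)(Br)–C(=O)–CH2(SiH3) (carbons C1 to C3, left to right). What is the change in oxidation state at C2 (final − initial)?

Before: C2 has 2 bonds to C, 2 bonds to Cl → oxidation state +2.
After: C2 has 2 bonds to C, 2 bonds to O → oxidation state +2.
Δ = +2 − (+2) = 0, so no net redox change at C2.

0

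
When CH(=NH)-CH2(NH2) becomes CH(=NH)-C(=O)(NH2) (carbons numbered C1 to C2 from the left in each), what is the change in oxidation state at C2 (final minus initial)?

Before: C2 has 1 bond to C, 2 bonds to H, 1 bond to N → oxidation state -1.
After: C2 has 1 bond to C, 2 bonds to O, 1 bond to N → oxidation state +3.
Δ = +3 − (-1) = +4, so this is an oxidation at C2.

+4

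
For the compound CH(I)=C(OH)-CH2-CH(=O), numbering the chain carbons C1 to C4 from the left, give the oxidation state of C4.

+1

Each bond to a more electronegative atom (O, N, halogen) counts +1, each bond to a less electronegative atom (H, metal, B, Si) counts −1, and each C–C bond counts 0.
C4 has one bond to C (0), one bond to H (-1), a double bond to O (2×+1 = +2).
Oxidation state = 0 − 1 + 2 = +1.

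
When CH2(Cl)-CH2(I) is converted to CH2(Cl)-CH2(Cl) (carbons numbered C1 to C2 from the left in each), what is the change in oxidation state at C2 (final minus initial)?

Before: C2 has 1 bond to C, 2 bonds to H, 1 bond to I → oxidation state -1.
After: C2 has 1 bond to C, 2 bonds to H, 1 bond to Cl → oxidation state -1.
Δ = -1 − (-1) = 0, so no net redox change at C2.

0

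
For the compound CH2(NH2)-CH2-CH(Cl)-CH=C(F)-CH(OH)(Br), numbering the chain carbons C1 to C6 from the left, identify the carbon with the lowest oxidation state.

Tallying each carbon's bonds:
C1: 1C, 2H, 1N → 0 − 2 + 1 = -1
C2: 2C, 2H → 0 − 2 = -2
C3: 2C, 1H, 1Cl → 0 − 1 + 1 = 0
C4: 3C, 1H → 0 − 1 = -1
C5: 3C, 1F → 0 + 1 = +1
C6: 1C, 1H, 1O, 1Br → 0 − 1 + 1 + 1 = +1
The most reduced carbon is C2 at -2.

C2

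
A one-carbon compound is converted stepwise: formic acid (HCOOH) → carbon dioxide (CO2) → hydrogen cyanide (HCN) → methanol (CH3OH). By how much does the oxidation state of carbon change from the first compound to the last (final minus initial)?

Carbon oxidation states along the series — formic acid: +2, carbon dioxide: +4, hydrogen cyanide: +2, methanol: -2.
Net change = -2 − (+2) = -4.

-4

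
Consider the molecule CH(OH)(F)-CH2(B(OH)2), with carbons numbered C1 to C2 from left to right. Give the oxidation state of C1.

Assign +1 per bond to O/N/halogen, −1 per bond to H or an electropositive element, and 0 per bond to carbon.
C1 has one bond to C (0), one bond to O (+1), one bond to H (-1), one bond to F (+1).
Oxidation state = 0 + 1 − 1 + 1 = +1.

+1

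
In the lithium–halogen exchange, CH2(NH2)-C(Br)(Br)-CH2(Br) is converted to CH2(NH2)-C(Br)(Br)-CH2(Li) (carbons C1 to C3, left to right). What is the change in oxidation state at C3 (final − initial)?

-2

Before: C3 has 1 bond to C, 2 bonds to H, 1 bond to Br → oxidation state -1.
After: C3 has 1 bond to C, 2 bonds to H, 1 bond to Li → oxidation state -3.
Δ = -3 − (-1) = -2, so this is a reduction at C3.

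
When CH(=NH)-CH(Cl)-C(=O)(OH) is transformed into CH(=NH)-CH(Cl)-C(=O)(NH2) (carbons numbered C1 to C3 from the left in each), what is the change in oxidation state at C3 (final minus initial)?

Before: C3 has 1 bond to C, 3 bonds to O → oxidation state +3.
After: C3 has 1 bond to C, 2 bonds to O, 1 bond to N → oxidation state +3.
Δ = +3 − (+3) = 0, so no net redox change at C3.

0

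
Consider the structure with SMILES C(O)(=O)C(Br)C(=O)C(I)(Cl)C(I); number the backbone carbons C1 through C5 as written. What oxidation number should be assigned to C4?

+2

Count +1 for every bond to an atom more electronegative than carbon and −1 for every bond to one less electronegative; C–C bonds are 0.
C4 has one bond to C (0), one bond to C (0), one bond to I (+1), one bond to Cl (+1).
Oxidation state = 0 + 0 + 1 + 1 = +2.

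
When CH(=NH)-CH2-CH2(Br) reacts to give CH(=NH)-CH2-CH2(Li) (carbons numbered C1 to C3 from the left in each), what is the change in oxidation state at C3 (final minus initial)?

Before: C3 has 1 bond to C, 2 bonds to H, 1 bond to Br → oxidation state -1.
After: C3 has 1 bond to C, 2 bonds to H, 1 bond to Li → oxidation state -3.
Δ = -3 − (-1) = -2, so this is a reduction at C3.

-2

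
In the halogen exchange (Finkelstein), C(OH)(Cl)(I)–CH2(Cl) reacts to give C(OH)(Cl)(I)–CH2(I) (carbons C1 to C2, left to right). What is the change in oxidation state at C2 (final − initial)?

Before: C2 has 1 bond to C, 2 bonds to H, 1 bond to Cl → oxidation state -1.
After: C2 has 1 bond to C, 2 bonds to H, 1 bond to I → oxidation state -1.
Δ = -1 − (-1) = 0, so no net redox change at C2.

0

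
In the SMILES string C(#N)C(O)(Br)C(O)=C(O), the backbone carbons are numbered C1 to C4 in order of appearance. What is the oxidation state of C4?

Each bond to a more electronegative atom (O, N, halogen) counts +1, each bond to a less electronegative atom (H, metal, B, Si) counts −1, and each C–C bond counts 0.
C4 has a double bond to C (2×0 = 0), one bond to O (+1), one bond to H (-1).
Oxidation state = 0 + 1 − 1 = 0.

0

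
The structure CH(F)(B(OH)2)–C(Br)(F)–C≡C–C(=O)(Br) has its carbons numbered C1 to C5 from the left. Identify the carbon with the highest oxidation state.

C5

Tallying each carbon's bonds:
C1: 1C, 1H, 1F, 1B → 0 − 1 + 1 − 1 = -1
C2: 2C, 1F, 1Br → 0 + 1 + 1 = +2
C3: 4C → 0 = 0
C4: 4C → 0 = 0
C5: 1C, 2O, 1Br → 0 + 2 + 1 = +3
The most oxidised carbon is C5 at +3.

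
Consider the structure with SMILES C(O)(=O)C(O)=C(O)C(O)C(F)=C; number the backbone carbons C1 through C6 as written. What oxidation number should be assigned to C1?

+3

C1 has one bond to C (0), one bond to O (+1), a double bond to O (2×+1 = +2).
Oxidation state = 0 + 1 + 2 = +3.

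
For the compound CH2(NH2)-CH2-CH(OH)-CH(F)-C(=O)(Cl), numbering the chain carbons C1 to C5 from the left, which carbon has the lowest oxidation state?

Count +1 for every bond to an atom more electronegative than carbon and −1 for every bond to one less electronegative; C–C bonds are 0. Tallying each carbon:
C1: 1C, 2H, 1N → 0 − 2 + 1 = -1
C2: 2C, 2H → 0 − 2 = -2
C3: 2C, 1H, 1O → 0 − 1 + 1 = 0
C4: 2C, 1H, 1F → 0 − 1 + 1 = 0
C5: 1C, 2O, 1Cl → 0 + 2 + 1 = +3
The most reduced carbon is C2 at -2.

C2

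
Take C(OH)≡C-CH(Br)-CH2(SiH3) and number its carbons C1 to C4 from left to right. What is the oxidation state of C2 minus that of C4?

C2: 4C → 0 = 0
C4: 1C, 2H, 1Si → 0 − 2 − 1 = -3
Difference: 0 − (-3) = +3.

+3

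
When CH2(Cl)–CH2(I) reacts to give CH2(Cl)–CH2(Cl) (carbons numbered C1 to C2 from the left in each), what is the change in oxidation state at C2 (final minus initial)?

0

Before: C2 has 1 bond to C, 2 bonds to H, 1 bond to I → oxidation state -1.
After: C2 has 1 bond to C, 2 bonds to H, 1 bond to Cl → oxidation state -1.
Δ = -1 − (-1) = 0, so no net redox change at C2.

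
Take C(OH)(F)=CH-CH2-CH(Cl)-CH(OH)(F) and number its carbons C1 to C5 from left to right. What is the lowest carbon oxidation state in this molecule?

Count +1 for every bond to an atom more electronegative than carbon and −1 for every bond to one less electronegative; C–C bonds are 0. Tallying each carbon:
C1: 2C, 1O, 1F → 0 + 1 + 1 = +2
C2: 3C, 1H → 0 − 1 = -1
C3: 2C, 2H → 0 − 2 = -2
C4: 2C, 1H, 1Cl → 0 − 1 + 1 = 0
C5: 1C, 1H, 1O, 1F → 0 − 1 + 1 + 1 = +1
The lowest value is -2.

-2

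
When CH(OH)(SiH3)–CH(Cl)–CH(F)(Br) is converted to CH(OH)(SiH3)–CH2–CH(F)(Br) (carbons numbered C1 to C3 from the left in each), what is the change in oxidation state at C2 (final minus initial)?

-2

Before: C2 has 2 bonds to C, 1 bond to H, 1 bond to Cl → oxidation state 0.
After: C2 has 2 bonds to C, 2 bonds to H → oxidation state -2.
Δ = -2 − (0) = -2, so this is a reduction at C2.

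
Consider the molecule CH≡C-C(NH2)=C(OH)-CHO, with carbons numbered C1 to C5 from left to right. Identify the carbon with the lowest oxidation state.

C1

Tallying each carbon's bonds:
C1: 3C, 1H → 0 − 1 = -1
C2: 4C → 0 = 0
C3: 3C, 1N → 0 + 1 = +1
C4: 3C, 1O → 0 + 1 = +1
C5: 1C, 1H, 2O → 0 − 1 + 2 = +1
The most reduced carbon is C1 at -1.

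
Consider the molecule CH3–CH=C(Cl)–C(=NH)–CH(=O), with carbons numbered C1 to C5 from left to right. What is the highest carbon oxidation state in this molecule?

Tallying each carbon's bonds:
C1: 1C, 3H → 0 − 3 = -3
C2: 3C, 1H → 0 − 1 = -1
C3: 3C, 1Cl → 0 + 1 = +1
C4: 2C, 2N → 0 + 2 = +2
C5: 1C, 1H, 2O → 0 − 1 + 2 = +1
The highest value is +2.

+2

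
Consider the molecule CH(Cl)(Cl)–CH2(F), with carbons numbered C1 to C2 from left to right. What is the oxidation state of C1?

+1

Assign +1 per bond to O/N/halogen, −1 per bond to H or an electropositive element, and 0 per bond to carbon.
C1 has one bond to C (0), one bond to Cl (+1), one bond to Cl (+1), one bond to H (-1).
Oxidation state = 0 + 1 + 1 − 1 = +1.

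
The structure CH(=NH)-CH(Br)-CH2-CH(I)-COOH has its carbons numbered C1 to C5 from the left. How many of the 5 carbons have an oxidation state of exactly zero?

2

Tallying each carbon's bonds:
C1: 1C, 1H, 2N → 0 − 1 + 2 = +1
C2: 2C, 1H, 1Br → 0 − 1 + 1 = 0
C3: 2C, 2H → 0 − 2 = -2
C4: 2C, 1H, 1I → 0 − 1 + 1 = 0
C5: 1C, 3O → 0 + 3 = +3
2 carbons (C2, C4) meet the condition.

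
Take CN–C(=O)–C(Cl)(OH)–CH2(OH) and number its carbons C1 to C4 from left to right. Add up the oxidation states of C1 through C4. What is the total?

+6

Tallying each carbon's bonds:
C1: 1C, 3N → 0 + 3 = +3
C2: 2C, 2O → 0 + 2 = +2
C3: 2C, 1O, 1Cl → 0 + 1 + 1 = +2
C4: 1C, 2H, 1O → 0 − 2 + 1 = -1
Sum = +3 + 2 + 2 − 1 = +6.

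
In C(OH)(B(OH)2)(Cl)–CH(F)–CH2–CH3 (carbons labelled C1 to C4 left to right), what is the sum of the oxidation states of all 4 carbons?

Assign +1 per bond to O/N/halogen, −1 per bond to H or an electropositive element, and 0 per bond to carbon. Tallying each carbon:
C1: 1C, 1O, 1Cl, 1B → 0 + 1 + 1 − 1 = +1
C2: 2C, 1H, 1F → 0 − 1 + 1 = 0
C3: 2C, 2H → 0 − 2 = -2
C4: 1C, 3H → 0 − 3 = -3
Sum = +1 + 0 − 2 − 3 = -4.

-4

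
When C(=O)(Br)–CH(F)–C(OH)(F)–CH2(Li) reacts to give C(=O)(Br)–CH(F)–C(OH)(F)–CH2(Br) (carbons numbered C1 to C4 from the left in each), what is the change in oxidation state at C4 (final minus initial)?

+2

Before: C4 has 1 bond to C, 2 bonds to H, 1 bond to Li → oxidation state -3.
After: C4 has 1 bond to C, 2 bonds to H, 1 bond to Br → oxidation state -1.
Δ = -1 − (-3) = +2, so this is an oxidation at C4.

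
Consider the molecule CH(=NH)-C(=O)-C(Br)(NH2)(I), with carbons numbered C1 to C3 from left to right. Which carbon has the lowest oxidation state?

Bonds to more-electronegative neighbours contribute +1 each, bonds to H or metals contribute −1 each, and C–C bonds contribute 0. Tallying each carbon:
C1: 1C, 1H, 2N → 0 − 1 + 2 = +1
C2: 2C, 2O → 0 + 2 = +2
C3: 1C, 1N, 1Br, 1I → 0 + 1 + 1 + 1 = +3
The most reduced carbon is C1 at +1.

C1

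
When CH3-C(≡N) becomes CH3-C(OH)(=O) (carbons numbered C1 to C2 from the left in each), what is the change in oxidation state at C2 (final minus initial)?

Before: C2 has 1 bond to C, 3 bonds to N → oxidation state +3.
After: C2 has 1 bond to C, 3 bonds to O → oxidation state +3.
Δ = +3 − (+3) = 0, so no net redox change at C2.

0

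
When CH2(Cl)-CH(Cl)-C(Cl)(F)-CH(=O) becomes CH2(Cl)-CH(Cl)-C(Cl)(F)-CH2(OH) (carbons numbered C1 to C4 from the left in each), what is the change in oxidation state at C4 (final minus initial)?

-2

Before: C4 has 1 bond to C, 1 bond to H, 2 bonds to O → oxidation state +1.
After: C4 has 1 bond to C, 2 bonds to H, 1 bond to O → oxidation state -1.
Δ = -1 − (+1) = -2, so this is a reduction at C4.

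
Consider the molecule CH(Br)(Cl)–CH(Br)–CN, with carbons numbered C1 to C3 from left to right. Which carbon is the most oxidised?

C3

Count +1 for every bond to an atom more electronegative than carbon and −1 for every bond to one less electronegative; C–C bonds are 0. Tallying each carbon:
C1: 1C, 1H, 1Cl, 1Br → 0 − 1 + 1 + 1 = +1
C2: 2C, 1H, 1Br → 0 − 1 + 1 = 0
C3: 1C, 3N → 0 + 3 = +3
The most oxidised carbon is C3 at +3.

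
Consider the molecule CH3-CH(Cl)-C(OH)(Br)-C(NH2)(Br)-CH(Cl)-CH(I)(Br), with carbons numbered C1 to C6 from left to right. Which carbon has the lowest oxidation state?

C1

Tallying each carbon's bonds:
C1: 1C, 3H → 0 − 3 = -3
C2: 2C, 1H, 1Cl → 0 − 1 + 1 = 0
C3: 2C, 1O, 1Br → 0 + 1 + 1 = +2
C4: 2C, 1N, 1Br → 0 + 1 + 1 = +2
C5: 2C, 1H, 1Cl → 0 − 1 + 1 = 0
C6: 1C, 1H, 1Br, 1I → 0 − 1 + 1 + 1 = +1
The most reduced carbon is C1 at -3.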